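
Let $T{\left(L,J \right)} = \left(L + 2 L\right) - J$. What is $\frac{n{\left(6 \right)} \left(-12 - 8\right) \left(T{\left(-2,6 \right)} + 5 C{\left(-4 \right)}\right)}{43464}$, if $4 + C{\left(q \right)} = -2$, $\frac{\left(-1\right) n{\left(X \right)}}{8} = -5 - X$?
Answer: $\frac{3080}{1811} \approx 1.7007$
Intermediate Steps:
$n{\left(X \right)} = 40 + 8 X$ ($n{\left(X \right)} = - 8 \left(-5 - X\right) = 40 + 8 X$)
$C{\left(q \right)} = -6$ ($C{\left(q \right)} = -4 - 2 = -6$)
$T{\left(L,J \right)} = - J + 3 L$ ($T{\left(L,J \right)} = 3 L - J = - J + 3 L$)
$\frac{n{\left(6 \right)} \left(-12 - 8\right) \left(T{\left(-2,6 \right)} + 5 C{\left(-4 \right)}\right)}{43464} = \frac{\left(40 + 8 \cdot 6\right) \left(-12 - 8\right) \left(\left(\left(-1\right) 6 + 3 \left(-2\right)\right) + 5 \left(-6\right)\right)}{43464} = \left(40 + 48\right) \left(- 20 \left(\left(-6 - 6\right) - 30\right)\right) \frac{1}{43464} = 88 \left(- 20 \left(-12 - 30\right)\right) \frac{1}{43464} = 88 \left(\left(-20\right) \left(-42\right)\right) \frac{1}{43464} = 88 \cdot 840 \cdot \frac{1}{43464} = 73920 \cdot \frac{1}{43464} = \frac{3080}{1811}$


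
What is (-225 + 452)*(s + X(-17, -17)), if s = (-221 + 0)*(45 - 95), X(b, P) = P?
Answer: 2504491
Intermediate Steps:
s = 11050 (s = -221*(-50) = 11050)
(-225 + 452)*(s + X(-17, -17)) = (-225 + 452)*(11050 - 17) = 227*11033 = 2504491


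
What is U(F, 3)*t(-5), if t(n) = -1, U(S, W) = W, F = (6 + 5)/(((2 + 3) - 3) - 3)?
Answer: -3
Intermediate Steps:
F = -11 (F = 11/((5 - 3) - 3) = 11/(2 - 3) = 11/(-1) = 11*(-1) = -11)
U(F, 3)*t(-5) = 3*(-1) = -3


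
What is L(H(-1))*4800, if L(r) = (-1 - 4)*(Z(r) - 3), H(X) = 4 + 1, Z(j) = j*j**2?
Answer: -2928000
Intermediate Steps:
Z(j) = j**3
H(X) = 5
L(r) = 15 - 5*r**3 (L(r) = (-1 - 4)*(r**3 - 3) = -5*(-3 + r**3) = 15 - 5*r**3)
L(H(-1))*4800 = (15 - 5*5**3)*4800 = (15 - 5*125)*4800 = (15 - 625)*4800 = -610*4800 = -2928000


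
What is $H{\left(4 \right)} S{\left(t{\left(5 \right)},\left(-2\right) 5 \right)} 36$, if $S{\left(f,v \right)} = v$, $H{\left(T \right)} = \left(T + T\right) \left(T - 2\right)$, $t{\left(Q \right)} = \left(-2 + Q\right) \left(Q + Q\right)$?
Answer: $-5760$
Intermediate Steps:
$t{\left(Q \right)} = 2 Q \left(-2 + Q\right)$ ($t{\left(Q \right)} = \left(-2 + Q\right) 2 Q = 2 Q \left(-2 + Q\right)$)
$H{\left(T \right)} = 2 T \left(-2 + T\right)$
$H{\left(4 \right)} S{\left(t{\left(5 \right)},\left(-2\right) 5 \right)} 36 = 2 \cdot 4 \left(-2 + 4\right) \left(\left(-2\right) 5\right) 36 = 2 \cdot 4 \cdot 2 \left(-10\right) 36 = 16 \left(-10\right) 36 = \left(-160\right) 36 = -5760$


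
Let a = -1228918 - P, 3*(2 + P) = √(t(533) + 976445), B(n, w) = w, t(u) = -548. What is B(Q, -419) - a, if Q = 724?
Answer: 1228497 + √108433 ≈ 1.2288e+6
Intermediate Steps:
P = -2 + √108433 (P = -2 + √(-548 + 976445)/3 = -2 + √975897/3 = -2 + (3*√108433)/3 = -2 + √108433 ≈ 327.29)
a = -1228916 - √108433 (a = -1228918 - (-2 + √108433) = -1228918 + (2 - √108433) = -1228916 - √108433 ≈ -1.2292e+6)
B(Q, -419) - a = -419 - (-1228916 - √108433) = -419 + (1228916 + √108433) = 1228497 + √108433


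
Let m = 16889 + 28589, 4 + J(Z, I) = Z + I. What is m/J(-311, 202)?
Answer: -45478/113 ≈ -402.46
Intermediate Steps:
J(Z, I) = -4 + I + Z (J(Z, I) = -4 + (Z + I) = -4 + (I + Z) = -4 + I + Z)
m = 45478
m/J(-311, 202) = 45478/(-4 + 202 - 311) = 45478/(-113) = 45478*(-1/113) = -45478/113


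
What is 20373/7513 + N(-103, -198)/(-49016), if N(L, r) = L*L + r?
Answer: 83671375/33477928 ≈ 2.4993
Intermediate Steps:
N(L, r) = r + L**2 (N(L, r) = L**2 + r = r + L**2)
20373/7513 + N(-103, -198)/(-49016) = 20373/7513 + (-198 + (-103)**2)/(-49016) = 20373*(1/7513) + (-198 + 10609)*(-1/49016) = 20373/7513 + 10411*(-1/49016) = 20373/7513 - 10411/49016 = 83671375/33477928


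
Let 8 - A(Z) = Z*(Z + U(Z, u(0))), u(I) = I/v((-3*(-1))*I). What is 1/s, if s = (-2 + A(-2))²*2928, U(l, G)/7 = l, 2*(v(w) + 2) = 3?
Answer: 1/1979328 ≈ 5.0522e-7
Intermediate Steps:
v(w) = -½ (v(w) = -2 + (½)*3 = -2 + 3/2 = -½)
u(I) = -2*I (u(I) = I/(-½) = I*(-2) = -2*I)
U(l, G) = 7*l
A(Z) = 8 - 8*Z² (A(Z) = 8 - Z*(Z + 7*Z) = 8 - Z*8*Z = 8 - 8*Z²)
s = 1979328 (s = (-2 + (8 - 8*(-2)²))²*2928 = (-2 + (8 - 8*4))²*2928 = (-2 + (8 - 32))²*2928 = (-2 - 24)²*2928 = (-26)²*2928 = 676*2928 = 1979328)
1/s = 1/1979328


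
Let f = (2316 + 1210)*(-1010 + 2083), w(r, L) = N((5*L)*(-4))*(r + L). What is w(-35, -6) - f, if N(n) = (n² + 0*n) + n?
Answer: -4378718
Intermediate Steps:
N(n) = n + n² (N(n) = (n² + 0) + n = n² + n = n + n²)
w(r, L) = -20*L*(1 - 20*L)*(L + r) (w(r, L) = (((5*L)*(-4))*(1 + (5*L)*(-4)))*(r + L) = ((-20*L)*(1 - 20*L))*(L + r) = (-20*L*(1 - 20*L))*(L + r) = -20*L*(1 - 20*L)*(L + r))
f = 3783398 (f = 3526*1073 = 3783398)
w(-35, -6) - f = 20*(-6)*(-1 + 20*(-6))*(-6 - 35) - 1*3783398 = 20*(-6)*(-1 - 120)*(-41) - 3783398 = 20*(-6)*(-121)*(-41) - 3783398 = -595320 - 3783398 = -4378718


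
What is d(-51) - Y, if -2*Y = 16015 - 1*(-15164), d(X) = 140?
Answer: 31459/2 ≈ 15730.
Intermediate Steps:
Y = -31179/2 (Y = -(16015 - 1*(-15164))/2 = -(16015 + 15164)/2 = -½*31179 = -31179/2 ≈ -15590.)
d(-51) - Y = 140 - 1*(-31179/2) = 140 + 31179/2 = 31459/2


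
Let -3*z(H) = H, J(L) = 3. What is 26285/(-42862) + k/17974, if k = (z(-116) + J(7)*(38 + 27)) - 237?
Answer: -708884195/1155602382 ≈ -0.61343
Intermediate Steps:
z(H) = -H/3
k = -10/3 (k = (-⅓*(-116) + 3*(38 + 27)) - 237 = (116/3 + 3*65) - 237 = (116/3 + 195) - 237 = 701/3 - 237 = -10/3 ≈ -3.3333)
26285/(-42862) + k/17974 = 26285/(-42862) - 10/3/17974 = 26285*(-1/42862) - 10/3*1/17974 = -26285/42862 - 5/26961 = -708884195/1155602382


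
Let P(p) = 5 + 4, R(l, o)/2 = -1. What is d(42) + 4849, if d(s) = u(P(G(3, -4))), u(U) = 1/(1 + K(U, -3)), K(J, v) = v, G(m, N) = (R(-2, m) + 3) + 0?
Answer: 9697/2 ≈ 4848.5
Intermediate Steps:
R(l, o) = -2 (R(l, o) = 2*(-1) = -2)
G(m, N) = 1 (G(m, N) = (-2 + 3) + 0 = 1 + 0 = 1)
P(p) = 9
u(U) = -½ (u(U) = 1/(1 - 3) = 1/(-2) = -½)
d(s) = -½
d(42) + 4849 = -½ + 4849 = 9697/2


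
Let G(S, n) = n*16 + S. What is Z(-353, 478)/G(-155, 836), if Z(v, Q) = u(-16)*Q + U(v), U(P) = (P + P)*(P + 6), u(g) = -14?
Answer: 6110/339 ≈ 18.024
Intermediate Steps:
U(P) = 2*P*(6 + P) (U(P) = (2*P)*(6 + P) = 2*P*(6 + P))
G(S, n) = S + 16*n (G(S, n) = 16*n + S = S + 16*n)
Z(v, Q) = -14*Q + 2*v*(6 + v)
Z(-353, 478)/G(-155, 836) = (-14*478 + 2*(-353)*(6 - 353))/(-155 + 16*836) = (-6692 + 2*(-353)*(-347))/(-155 + 13376) = (-6692 + 244982)/13221 = 238290*(1/13221) = 6110/339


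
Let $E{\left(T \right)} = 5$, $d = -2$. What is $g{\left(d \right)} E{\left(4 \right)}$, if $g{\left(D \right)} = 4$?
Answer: $20$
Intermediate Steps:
$g{\left(d \right)} E{\left(4 \right)} = 4 \cdot 5 = 20$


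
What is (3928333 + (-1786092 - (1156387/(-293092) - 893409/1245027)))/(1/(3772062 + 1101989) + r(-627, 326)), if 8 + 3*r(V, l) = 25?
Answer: 544307145484613085932253/1439800916679133480 ≈ 3.7804e+5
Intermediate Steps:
r(V, l) = 17/3 (r(V, l) = -8/3 + (⅓)*25 = -8/3 + 25/3 = 17/3)
(3928333 + (-1786092 - (1156387/(-293092) - 893409/1245027)))/(1/(3772062 + 1101989) + r(-627, 326)) = (3928333 + (-1786092 - (1156387/(-293092) - 893409/1245027)))/(1/(3772062 + 1101989) + 17/3) = (3928333 + (-1786092 - (1156387*(-1/293092) - 893409*1/1245027)))/(1/4874051 + 17/3) = (3928333 + (-1786092 - (-1156387/293092 - 297803/415009)))/(1/4874051 + 17/3) = (3928333 + (-1786092 - 1*(-567194689359/121635817828)))/(82858870/14622153) = (3928333 + (-1786092 + 567194689359/121635817828))*(14622153/82858870) = (3928333 - 217252193941358817/121635817828)*(14622153/82858870) = (260573803214361907/121635817828)*(14622153/82858870) = 544307145484613085932253/1439800916679133480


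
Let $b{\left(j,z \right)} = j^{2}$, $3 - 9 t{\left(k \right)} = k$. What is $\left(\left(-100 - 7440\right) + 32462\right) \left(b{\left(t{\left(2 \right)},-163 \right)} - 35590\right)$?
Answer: $- \frac{71844867458}{81} \approx -8.8697 \cdot 10^{8}$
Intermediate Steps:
$t{\left(k \right)} = \frac{1}{3} - \frac{k}{9}$
$\left(\left(-100 - 7440\right) + 32462\right) \left(b{\left(t{\left(2 \right)},-163 \right)} - 35590\right) = \left(\left(-100 - 7440\right) + 32462\right) \left(\left(\frac{1}{3} - \frac{2}{9}\right)^{2} - 35590\right) = \left(-7540 + 32462\right) \left(\left(\frac{1}{9}\right)^{2} - 35590\right) = 24922 \left(\frac{1}{81} - 35590\right) = 24922 \left(- \frac{2882789}{81}\right) = - \frac{71844867458}{81}$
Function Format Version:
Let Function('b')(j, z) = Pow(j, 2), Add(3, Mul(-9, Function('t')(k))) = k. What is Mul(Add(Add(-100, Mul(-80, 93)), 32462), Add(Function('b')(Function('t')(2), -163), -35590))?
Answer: Rational(-71844867458, 81) ≈ -8.8697e+8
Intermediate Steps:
Function('t')(k) = Add(Rational(1, 3), Mul(Rational(-1, 9), k))
Mul(Add(Add(-100, Mul(-80, 93)), 32462), Add(Function('b')(Function('t')(2), -163), -35590)) = Mul(Add(Add(-100, Mul(-80, 93)), 32462), Add(Pow(Add(Rational(1, 3), Mul(Rational(-1, 9), 2)), 2), -35590)) = Mul(Add(Add(-100, -7440), 32462), Add(Pow(Add(Rational(1, 3), Rational(-2, 9)), 2), -35590)) = Mul(Add(-7540, 32462), Add(Pow(Rational(1, 9), 2), -35590)) = Mul(24922, Add(Rational(1, 81), -35590)) = Mul(24922, Rational(-2882789, 81)) = Rational(-71844867458, 81)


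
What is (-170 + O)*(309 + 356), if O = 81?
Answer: -59185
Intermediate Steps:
(-170 + O)*(309 + 356) = (-170 + 81)*(309 + 356) = -89*665 = -59185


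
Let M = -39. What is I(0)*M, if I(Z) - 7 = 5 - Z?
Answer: -468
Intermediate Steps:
I(Z) = 12 - Z (I(Z) = 7 + (5 - Z) = 12 - Z)
I(0)*M = (12 - 1*0)*(-39) = (12 + 0)*(-39) = 12*(-39) = -468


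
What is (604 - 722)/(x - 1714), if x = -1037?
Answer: 118/2751 ≈ 0.042893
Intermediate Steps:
(604 - 722)/(x - 1714) = (604 - 722)/(-1037 - 1714) = -118/(-2751) = -118*(-1/2751) = 118/2751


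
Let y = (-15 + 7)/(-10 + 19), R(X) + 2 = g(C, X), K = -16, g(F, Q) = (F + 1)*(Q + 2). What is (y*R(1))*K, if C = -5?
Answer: -1792/9 ≈ -199.11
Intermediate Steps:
g(F, Q) = (1 + F)*(2 + Q)
R(X) = -10 - 4*X (R(X) = -2 + (2 + X + 2*(-5) - 5*X) = -2 + (2 + X - 10 - 5*X) = -2 + (-8 - 4*X) = -10 - 4*X)
y = -8/9 ≈ -0.88889
(y*R(1))*K = -8*(-10 - 4*1)/9*(-16) = -8*(-10 - 4)/9*(-16) = -8/9*(-14)*(-16) = (112/9)*(-16) = -1792/9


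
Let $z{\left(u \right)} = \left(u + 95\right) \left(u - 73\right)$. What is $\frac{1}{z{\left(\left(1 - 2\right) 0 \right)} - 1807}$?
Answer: $- \frac{1}{8742} \approx -0.00011439$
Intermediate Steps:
$z{\left(u \right)} = \left(-73 + u\right) \left(95 + u\right)$ ($z{\left(u \right)} = \left(95 + u\right) \left(-73 + u\right) = \left(-73 + u\right) \left(95 + u\right)$)
$\frac{1}{z{\left(\left(1 - 2\right) 0 \right)} - 1807} = \frac{1}{\left(-6935 + \left(\left(1 - 2\right) 0\right)^{2} + 22 \left(1 - 2\right) 0\right) - 1807} = \frac{1}{\left(-6935 + \left(\left(-1\right) 0\right)^{2} + 22 \left(\left(-1\right) 0\right)\right) - 1807} = \frac{1}{\left(-6935 + 0^{2} + 22 \cdot 0\right) - 1807} = \frac{1}{\left(-6935 + 0 + 0\right) - 1807} = \frac{1}{-6935 - 1807} = \frac{1}{-8742} = - \frac{1}{8742}$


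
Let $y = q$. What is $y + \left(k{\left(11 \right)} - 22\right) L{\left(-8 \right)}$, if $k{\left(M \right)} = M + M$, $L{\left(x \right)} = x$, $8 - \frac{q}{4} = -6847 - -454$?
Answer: $25604$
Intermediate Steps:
$q = 25604$ ($q = 32 - 4 \left(-6847 - -454\right) = 32 - 4 \left(-6847 + 454\right) = 32 - -25572 = 32 + 25572 = 25604$)
$k{\left(M \right)} = 2 M$
$y = 25604$
$y + \left(k{\left(11 \right)} - 22\right) L{\left(-8 \right)} = 25604 + \left(2 \cdot 11 - 22\right) \left(-8\right) = 25604 + \left(22 - 22\right) \left(-8\right) = 25604 + 0 \left(-8\right) = 25604 + 0 = 25604$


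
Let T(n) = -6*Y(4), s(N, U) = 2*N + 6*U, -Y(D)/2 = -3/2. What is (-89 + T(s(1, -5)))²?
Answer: 11449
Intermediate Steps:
Y(D) = 3 (Y(D) = -(-6)/2 = -2*(-3/2) = 3)
T(n) = -18 (T(n) = -6*3 = -18)
(-89 + T(s(1, -5)))² = (-89 - 18)² = (-107)² = 11449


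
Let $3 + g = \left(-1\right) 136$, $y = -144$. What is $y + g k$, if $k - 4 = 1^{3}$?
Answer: $-839$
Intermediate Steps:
$g = -139$ ($g = -3 - 136 = -139$)
$k = 5$ ($k = 4 + 1^{3} = 4 + 1 = 5$)
$y + g k = -144 - 695 = -839$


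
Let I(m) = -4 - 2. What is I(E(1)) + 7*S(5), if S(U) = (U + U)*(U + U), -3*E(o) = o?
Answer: 694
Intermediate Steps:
E(o) = -o/3
S(U) = 4*U² (S(U) = (2*U)*(2*U) = 4*U²)
I(m) = -6
I(E(1)) + 7*S(5) = -6 + 7*(4*5²) = -6 + 7*(4*25) = -6 + 7*100 = -6 + 700 = 694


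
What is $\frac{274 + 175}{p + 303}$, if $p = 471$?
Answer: $\frac{449}{774} \approx 0.5801$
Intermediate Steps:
$\frac{274 + 175}{p + 303} = \frac{274 + 175}{471 + 303} = \frac{449}{774}$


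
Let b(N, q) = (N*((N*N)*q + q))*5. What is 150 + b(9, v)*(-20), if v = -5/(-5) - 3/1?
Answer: 147750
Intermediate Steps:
v = -2 (v = -5*(-⅕) - 3*1 = 1 - 3 = -2)
b(N, q) = 5*N*(q + q*N²) (b(N, q) = (N*(N²*q + q))*5 = (N*(q*N² + q))*5 = (N*(q + q*N²))*5 = 5*N*(q + q*N²))
150 + b(9, v)*(-20) = 150 + (5*9*(-2)*(1 + 9²))*(-20) = 150 + (5*9*(-2)*(1 + 81))*(-20) = 150 + (5*9*(-2)*82)*(-20) = 150 - 7380*(-20) = 150 + 147600 = 147750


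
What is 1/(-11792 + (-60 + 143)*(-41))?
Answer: -1/15195 ≈ -6.5811e-5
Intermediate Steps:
1/(-11792 + (-60 + 143)*(-41)) = 1/(-11792 + 83*(-41)) = 1/(-11792 - 3403) = 1/(-15195) = -1/15195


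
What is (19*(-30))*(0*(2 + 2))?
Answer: 0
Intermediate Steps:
(19*(-30))*(0*(2 + 2)) = -0*4 = -570*0 = 0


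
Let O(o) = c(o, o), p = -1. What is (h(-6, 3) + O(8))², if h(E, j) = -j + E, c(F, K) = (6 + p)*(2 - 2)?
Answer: 81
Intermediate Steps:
c(F, K) = 0 (c(F, K) = (6 - 1)*(2 - 2) = 5*0 = 0)
O(o) = 0
h(E, j) = E - j
(h(-6, 3) + O(8))² = ((-6 - 1*3) + 0)² = ((-6 - 3) + 0)² = (-9 + 0)² = (-9)² = 81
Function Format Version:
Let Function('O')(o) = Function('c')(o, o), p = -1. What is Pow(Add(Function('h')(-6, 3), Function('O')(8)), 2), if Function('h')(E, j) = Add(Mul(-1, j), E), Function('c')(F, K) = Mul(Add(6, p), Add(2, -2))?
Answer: 81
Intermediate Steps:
Function('c')(F, K) = 0 (Function('c')(F, K) = Mul(Add(6, -1), Add(2, -2)) = Mul(5, 0) = 0)
Function('O')(o) = 0
Function('h')(E, j) = Add(E, Mul(-1, j))
Pow(Add(Function('h')(-6, 3), Function('O')(8)), 2) = Pow(Add(Add(-6, Mul(-1, 3)), 0), 2) = Pow(Add(Add(-6, -3), 0), 2) = Pow(Add(-9, 0), 2) = Pow(-9, 2) = 81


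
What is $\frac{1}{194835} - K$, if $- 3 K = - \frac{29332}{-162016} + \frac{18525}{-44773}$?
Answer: $- \frac{27406028038903}{353330465317320} \approx -0.077565$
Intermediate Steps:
$K = \frac{422016191}{5440456776}$ ($K = - \frac{- \frac{29332}{-162016} + \frac{18525}{-44773}}{3} = - \frac{\left(-29332\right) \left(- \frac{1}{162016}\right) + 18525 \left(- \frac{1}{44773}\right)}{3} = - \frac{\frac{7333}{40504} - \frac{18525}{44773}}{3} = \left(- \frac{1}{3}\right) \left(- \frac{422016191}{1813485592}\right) = \frac{422016191}{5440456776} \approx 0.07757$)
$\frac{1}{194835} - K = \frac{1}{194835} - \frac{422016191}{5440456776} = - \frac{27406028038903}{353330465317320}$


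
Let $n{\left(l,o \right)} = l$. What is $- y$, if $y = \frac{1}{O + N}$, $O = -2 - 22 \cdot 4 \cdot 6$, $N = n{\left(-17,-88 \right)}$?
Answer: $\frac{1}{547} \approx 0.0018282$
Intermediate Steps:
$N = -17$
$O = -530$ ($O = -2 - 528 = -530$)
$y = - \frac{1}{547}$ ($y = \frac{1}{-530 - 17} = \frac{1}{-547} = - \frac{1}{547} \approx -0.0018282$)
$- y = \left(-1\right) \left(- \frac{1}{547}\right) = \frac{1}{547}$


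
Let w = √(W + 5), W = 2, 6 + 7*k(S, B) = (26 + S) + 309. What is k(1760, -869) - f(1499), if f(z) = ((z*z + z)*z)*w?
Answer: 2089/7 - 3370501500*√7 ≈ -8.9175e+9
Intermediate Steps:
k(S, B) = 47 + S/7 (k(S, B) = -6/7 + ((26 + S) + 309)/7 = -6/7 + (335 + S)/7 = -6/7 + (335/7 + S/7) = 47 + S/7)
w = √7 (w = √(2 + 5) = √7 ≈ 2.6458)
f(z) = z*√7*(z + z²) (f(z) = ((z*z + z)*z)*√7 = ((z² + z)*z)*√7 = ((z + z²)*z)*√7 = (z*(z + z²))*√7 = z*√7*(z + z²))
k(1760, -869) - f(1499) = (47 + (⅐)*1760) - √7*1499²*(1 + 1499) = (47 + 1760/7) - √7*2247001*1500 = 2089/7 - 3370501500*√7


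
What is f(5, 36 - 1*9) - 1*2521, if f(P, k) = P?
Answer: -2516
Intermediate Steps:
f(5, 36 - 1*9) - 1*2521 = 5 - 1*2521 = 5 - 2521 = -2516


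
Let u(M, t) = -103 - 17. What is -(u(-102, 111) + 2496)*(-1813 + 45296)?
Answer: -103315608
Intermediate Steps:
u(M, t) = -120
-(u(-102, 111) + 2496)*(-1813 + 45296) = -(-120 + 2496)*(-1813 + 45296) = -2376*43483 = -1*103315608 = -103315608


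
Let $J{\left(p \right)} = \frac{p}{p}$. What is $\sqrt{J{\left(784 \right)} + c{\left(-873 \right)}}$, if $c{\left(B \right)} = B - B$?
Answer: $1$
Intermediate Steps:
$c{\left(B \right)} = 0$
$J{\left(p \right)} = 1$
$\sqrt{J{\left(784 \right)} + c{\left(-873 \right)}} = \sqrt{1 + 0} = \sqrt{1} = 1$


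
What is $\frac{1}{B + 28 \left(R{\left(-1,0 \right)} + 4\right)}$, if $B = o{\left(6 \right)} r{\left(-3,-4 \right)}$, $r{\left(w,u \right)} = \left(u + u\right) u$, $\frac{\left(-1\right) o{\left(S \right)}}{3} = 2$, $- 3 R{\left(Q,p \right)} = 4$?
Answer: $- \frac{3}{352} \approx -0.0085227$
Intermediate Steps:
$R{\left(Q,p \right)} = - \frac{4}{3}$ ($R{\left(Q,p \right)} = \left(- \frac{1}{3}\right) 4 = - \frac{4}{3}$)
$o{\left(S \right)} = -6$ ($o{\left(S \right)} = \left(-3\right) 2 = -6$)
$r{\left(w,u \right)} = 2 u^{2}$ ($r{\left(w,u \right)} = 2 u u = 2 u^{2}$)
$B = -192$ ($B = - 6 \cdot 2 \left(-4\right)^{2} = - 6 \cdot 2 \cdot 16 = \left(-6\right) 32 = -192$)
$\frac{1}{B + 28 \left(R{\left(-1,0 \right)} + 4\right)} = \frac{1}{-192 + 28 \left(- \frac{4}{3} + 4\right)} = \frac{1}{-192 + 28 \cdot \frac{8}{3}} = \frac{1}{-192 + \frac{224}{3}} = \frac{1}{- \frac{352}{3}} = - \frac{3}{352}$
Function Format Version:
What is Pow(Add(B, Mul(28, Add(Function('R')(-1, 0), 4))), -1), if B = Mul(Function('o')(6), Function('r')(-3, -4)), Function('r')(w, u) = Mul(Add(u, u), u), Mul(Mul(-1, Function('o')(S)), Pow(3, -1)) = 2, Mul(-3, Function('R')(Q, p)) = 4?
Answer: Rational(-3, 352) ≈ -0.0085227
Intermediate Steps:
Function('R')(Q, p) = Rational(-4, 3) (Function('R')(Q, p) = Mul(Rational(-1, 3), 4) = Rational(-4, 3))
Function('o')(S) = -6 (Function('o')(S) = Mul(-3, 2) = -6)
Function('r')(w, u) = Mul(2, Pow(u, 2)) (Function('r')(w, u) = Mul(Mul(2, u), u) = Mul(2, Pow(u, 2)))
B = -192 (B = Mul(-6, Mul(2, Pow(-4, 2))) = Mul(-6, Mul(2, 16)) = Mul(-6, 32) = -192)
Pow(Add(B, Mul(28, Add(Function('R')(-1, 0), 4))), -1) = Pow(Add(-192, Mul(28, Add(Rational(-4, 3), 4))), -1) = Pow(Add(-192, Mul(28, Rational(8, 3))), -1) = Pow(Add(-192, Rational(224, 3)), -1) = Pow(Rational(-352, 3), -1) = Rational(-3, 352)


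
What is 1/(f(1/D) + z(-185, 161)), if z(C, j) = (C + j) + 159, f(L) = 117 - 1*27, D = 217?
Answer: 1/225 ≈ 0.0044444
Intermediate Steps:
f(L) = 90 (f(L) = 117 - 27 = 90)
z(C, j) = 159 + C + j
1/(f(1/D) + z(-185, 161)) = 1/(90 + (159 - 185 + 161)) = 1/(90 + 135) = 1/225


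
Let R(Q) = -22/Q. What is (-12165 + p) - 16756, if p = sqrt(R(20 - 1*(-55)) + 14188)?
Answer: -28921 + sqrt(3192234)/15 ≈ -28802.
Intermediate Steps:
p = sqrt(3192234)/15 (p = sqrt(-22/(20 - 1*(-55)) + 14188) = sqrt(-22/(20 + 55) + 14188) = sqrt(-22/75 + 14188) = sqrt(1064078/75) = sqrt(3192234)/15 ≈ 119.11)
(-12165 + p) - 16756 = (-12165 + sqrt(3192234)/15) - 16756 = -28921 + sqrt(3192234)/15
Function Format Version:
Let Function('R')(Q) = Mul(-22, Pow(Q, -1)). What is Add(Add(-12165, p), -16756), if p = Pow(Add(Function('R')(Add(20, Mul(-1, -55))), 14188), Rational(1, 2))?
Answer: Add(-28921, Mul(Rational(1, 15), Pow(3192234, Rational(1, 2)))) ≈ -28802.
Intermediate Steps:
p = Mul(Rational(1, 15), Pow(3192234, Rational(1, 2))) (p = Pow(Add(Mul(-22, Pow(Add(20, Mul(-1, -55)), -1)), 14188), Rational(1, 2)) = Pow(Add(Mul(-22, Pow(Add(20, 55), -1)), 14188), Rational(1, 2)) = Pow(Add(Mul(-22, Pow(75, -1)), 14188), Rational(1, 2)) = Pow(Add(Mul(-22, Rational(1, 75)), 14188), Rational(1, 2)) = Pow(Add(Rational(-22, 75), 14188), Rational(1, 2)) = Pow(Rational(1064078, 75), Rational(1, 2)) = Mul(Rational(1, 15), Pow(3192234, Rational(1, 2))) ≈ 119.11)
Add(Add(-12165, p), -16756) = Add(Add(-12165, Mul(Rational(1, 15), Pow(3192234, Rational(1, 2)))), -16756) = Add(-28921, Mul(Rational(1, 15), Pow(3192234, Rational(1, 2))))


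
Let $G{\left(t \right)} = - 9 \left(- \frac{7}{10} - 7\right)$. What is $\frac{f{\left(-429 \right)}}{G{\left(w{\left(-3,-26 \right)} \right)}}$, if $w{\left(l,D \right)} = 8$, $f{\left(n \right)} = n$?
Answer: $- \frac{130}{21} \approx -6.1905$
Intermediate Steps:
$G{\left(t \right)} = \frac{693}{10}$ ($G{\left(t \right)} = - 9 \left(\left(-7\right) \frac{1}{10} - 7\right) = - 9 \left(- \frac{7}{10} - 7\right) = \left(-9\right) \left(- \frac{77}{10}\right) = \frac{693}{10}$)
$\frac{f{\left(-429 \right)}}{G{\left(w{\left(-3,-26 \right)} \right)}} = - \frac{429}{\frac{693}{10}} = \left(-429\right) \frac{10}{693} = - \frac{130}{21}$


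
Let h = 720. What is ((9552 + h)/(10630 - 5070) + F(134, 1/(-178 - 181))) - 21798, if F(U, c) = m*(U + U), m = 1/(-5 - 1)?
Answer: -45538108/2085 ≈ -21841.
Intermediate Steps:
m = -⅙ (m = 1/(-6) = -⅙ ≈ -0.16667)
F(U, c) = -U/3 (F(U, c) = -(U + U)/6 = -U/3)
((9552 + h)/(10630 - 5070) + F(134, 1/(-178 - 181))) - 21798 = ((9552 + 720)/(10630 - 5070) - ⅓*134) - 21798 = (10272/5560 - 134/3) - 21798 = (10272*(1/5560) - 134/3) - 21798 = (1284/695 - 134/3) - 21798 = -89278/2085 - 21798 = -45538108/2085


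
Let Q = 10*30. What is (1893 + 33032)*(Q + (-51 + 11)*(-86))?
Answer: 130619500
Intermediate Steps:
Q = 300
(1893 + 33032)*(Q + (-51 + 11)*(-86)) = (1893 + 33032)*(300 + (-51 + 11)*(-86)) = 34925*(300 - 40*(-86)) = 34925*(300 + 3440) = 34925*3740 = 130619500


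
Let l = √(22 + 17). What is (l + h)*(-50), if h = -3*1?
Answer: 150 - 50*√39 ≈ -162.25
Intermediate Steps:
l = √39 ≈ 6.2450
h = -3
(l + h)*(-50) = (√39 - 3)*(-50) = (-3 + √39)*(-50) = 150 - 50*√39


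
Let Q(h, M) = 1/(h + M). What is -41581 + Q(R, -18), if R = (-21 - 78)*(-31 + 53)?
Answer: -91311877/2196 ≈ -41581.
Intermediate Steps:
R = -2178 (R = -99*22 = -2178)
Q(h, M) = 1/(M + h)
-41581 + Q(R, -18) = -41581 + 1/(-18 - 2178) = -41581 + 1/(-2196) = -41581 - 1/2196 = -91311877/2196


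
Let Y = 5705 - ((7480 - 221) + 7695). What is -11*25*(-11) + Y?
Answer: -6224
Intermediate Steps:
Y = -9249 (Y = 5705 - (7259 + 7695) = 5705 - 1*14954 = 5705 - 14954 = -9249)
-11*25*(-11) + Y = -11*25*(-11) - 9249 = -275*(-11) - 9249 = 3025 - 9249 = -6224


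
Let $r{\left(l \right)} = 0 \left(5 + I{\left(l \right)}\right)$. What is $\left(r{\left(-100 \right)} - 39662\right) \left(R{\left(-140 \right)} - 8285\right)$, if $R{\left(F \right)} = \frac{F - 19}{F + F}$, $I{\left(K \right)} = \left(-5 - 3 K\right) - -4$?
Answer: $\frac{6571542953}{20} \approx 3.2858 \cdot 10^{8}$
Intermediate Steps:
$I{\left(K \right)} = -1 - 3 K$ ($I{\left(K \right)} = \left(-5 - 3 K\right) + 4 = -1 - 3 K$)
$R{\left(F \right)} = \frac{-19 + F}{2 F}$
$r{\left(l \right)} = 0$ ($r{\left(l \right)} = 0 \left(5 - \left(1 + 3 l\right)\right) = 0 \left(4 - 3 l\right) = 0$)
$\left(r{\left(-100 \right)} - 39662\right) \left(R{\left(-140 \right)} - 8285\right) = \left(0 - 39662\right) \left(\frac{-19 - 140}{2 \left(-140\right)} - 8285\right) = - 39662 \left(\frac{1}{2} \left(- \frac{1}{140}\right) \left(-159\right) - 8285\right) = - 39662 \left(\frac{159}{280} - 8285\right) = \left(-39662\right) \left(- \frac{2319641}{280}\right) = \frac{6571542953}{20}$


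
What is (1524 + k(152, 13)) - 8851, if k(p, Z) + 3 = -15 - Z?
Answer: -7358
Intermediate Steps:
k(p, Z) = -18 - Z (k(p, Z) = -3 + (-15 - Z) = -18 - Z)
(1524 + k(152, 13)) - 8851 = (1524 + (-18 - 1*13)) - 8851 = (1524 + (-18 - 13)) - 8851 = (1524 - 31) - 8851 = 1493 - 8851 = -7358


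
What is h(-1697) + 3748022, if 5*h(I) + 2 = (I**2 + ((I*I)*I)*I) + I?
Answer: 8293321494701/5 ≈ 1.6587e+12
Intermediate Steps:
h(I) = -2/5 + I/5 + I**2/5 + I**4/5 (h(I) = -2/5 + ((I**2 + ((I*I)*I)*I) + I)/5 = -2/5 + ((I**2 + (I**2*I)*I) + I)/5 = -2/5 + ((I**2 + I**3*I) + I)/5 = -2/5 + ((I**2 + I**4) + I)/5 = -2/5 + (I + I**2 + I**4)/5 = -2/5 + (I/5 + I**2/5 + I**4/5) = -2/5 + I/5 + I**2/5 + I**4/5)
h(-1697) + 3748022 = (-2/5 + (1/5)*(-1697) + (1/5)*(-1697)**2 + (1/5)*(-1697)**4) + 3748022 = (-2/5 - 1697/5 + (1/5)*2879809 + (1/5)*8293299876481) + 3748022 = (-2/5 - 1697/5 + 2879809/5 + 8293299876481/5) + 3748022 = 8293302754591/5 + 3748022 = 8293321494701/5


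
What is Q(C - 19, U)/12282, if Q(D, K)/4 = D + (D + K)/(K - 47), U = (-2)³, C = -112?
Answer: -14132/337755 ≈ -0.041841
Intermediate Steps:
U = -8
Q(D, K) = 4*D + 4*(D + K)/(-47 + K) (Q(D, K) = 4*(D + (D + K)/(K - 47)) = 4*(D + (D + K)/(-47 + K)) = 4*D + 4*(D + K)/(-47 + K))
Q(C - 19, U)/12282 = (4*(-8 - 46*(-112 - 19) + (-112 - 19)*(-8))/(-47 - 8))/12282 = (4*(-8 - 46*(-131) - 131*(-8))/(-55))*(1/12282) = (4*(-1/55)*(-8 + 6026 + 1048))*(1/12282) = (4*(-1/55)*7066)*(1/12282) = -28264/55*1/12282 = -14132/337755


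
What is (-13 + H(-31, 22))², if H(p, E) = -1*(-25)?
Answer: 144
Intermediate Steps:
H(p, E) = 25
(-13 + H(-31, 22))² = (-13 + 25)² = 12² = 144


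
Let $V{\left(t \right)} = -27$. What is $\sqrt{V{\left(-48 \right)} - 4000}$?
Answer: $i \sqrt{4027} \approx 63.459 i$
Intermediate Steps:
$\sqrt{V{\left(-48 \right)} - 4000} = \sqrt{-27 - 4000} = \sqrt{-4027} = i \sqrt{4027}$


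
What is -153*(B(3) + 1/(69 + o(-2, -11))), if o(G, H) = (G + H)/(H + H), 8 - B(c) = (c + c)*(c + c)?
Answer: 6555438/1531 ≈ 4281.8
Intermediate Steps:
B(c) = 8 - 4*c² (B(c) = 8 - (c + c)*(c + c) = 8 - 2*c*2*c = 8 - 4*c²)
o(G, H) = (G + H)/(2*H) (o(G, H) = (G + H)/((2*H)) = (G + H)*(1/(2*H)) = (G + H)/(2*H))
-153*(B(3) + 1/(69 + o(-2, -11))) = -153*((8 - 4*3²) + 1/(69 + (½)*(-2 - 11)/(-11))) = -153*((8 - 4*9) + 1/(69 + (½)*(-1/11)*(-13))) = -153*((8 - 36) + 1/(69 + 13/22)) = -153*(-28 + 1/(1531/22)) = -153*(-28 + 22/1531) = -153*(-42846/1531) = 6555438/1531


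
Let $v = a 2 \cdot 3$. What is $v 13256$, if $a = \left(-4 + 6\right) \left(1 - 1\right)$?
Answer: $0$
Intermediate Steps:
$a = 0$ ($a = 2 \cdot 0 = 0$)
$v = 0$ ($v = 0 \cdot 2 \cdot 3 = 0 \cdot 3 = 0$)
$v 13256 = 0 \cdot 13256 = 0$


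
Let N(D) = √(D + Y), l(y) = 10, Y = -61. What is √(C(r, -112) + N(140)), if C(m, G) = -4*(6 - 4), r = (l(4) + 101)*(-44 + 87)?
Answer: √(-8 + √79) ≈ 0.94244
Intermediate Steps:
N(D) = √(-61 + D) (N(D) = √(D - 61) = √(-61 + D))
r = 4773 (r = (10 + 101)*(-44 + 87) = 111*43 = 4773)
C(m, G) = -8 (C(m, G) = -4*2 = -8)
√(C(r, -112) + N(140)) = √(-8 + √(-61 + 140)) = √(-8 + √79)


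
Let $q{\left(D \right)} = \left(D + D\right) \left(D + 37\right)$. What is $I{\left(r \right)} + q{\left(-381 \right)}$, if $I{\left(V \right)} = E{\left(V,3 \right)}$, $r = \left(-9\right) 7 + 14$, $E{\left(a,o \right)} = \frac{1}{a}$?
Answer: $\frac{12844271}{49} \approx 2.6213 \cdot 10^{5}$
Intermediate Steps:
$q{\left(D \right)} = 2 D \left(37 + D\right)$
$r = -49$ ($r = -63 + 14 = -49$)
$I{\left(V \right)} = \frac{1}{V}$
$I{\left(r \right)} + q{\left(-381 \right)} = \frac{1}{-49} + 2 \left(-381\right) \left(37 - 381\right) = - \frac{1}{49} + 2 \left(-381\right) \left(-344\right) = - \frac{1}{49} + 262128 = \frac{12844271}{49}$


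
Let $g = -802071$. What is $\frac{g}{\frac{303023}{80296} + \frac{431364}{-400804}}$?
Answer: $- \frac{6453254323296216}{21704006687} \approx -2.9733 \cdot 10^{5}$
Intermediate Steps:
$\frac{g}{\frac{303023}{80296} + \frac{431364}{-400804}} = - \frac{802071}{\frac{303023}{80296} + \frac{431364}{-400804}} = - \frac{802071}{303023 \cdot \frac{1}{80296} + 431364 \left(- \frac{1}{400804}\right)} = - \frac{802071}{\frac{303023}{80296} - \frac{107841}{100201}} = - \frac{802071}{\frac{21704006687}{8045739496}} = \left(-802071\right) \frac{8045739496}{21704006687} = - \frac{6453254323296216}{21704006687}$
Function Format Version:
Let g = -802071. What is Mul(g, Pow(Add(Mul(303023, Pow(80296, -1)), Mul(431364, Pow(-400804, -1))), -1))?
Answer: Rational(-6453254323296216, 21704006687) ≈ -2.9733e+5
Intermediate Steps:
Mul(g, Pow(Add(Mul(303023, Pow(80296, -1)), Mul(431364, Pow(-400804, -1))), -1)) = Mul(-802071, Pow(Add(Mul(303023, Pow(80296, -1)), Mul(431364, Pow(-400804, -1))), -1)) = Mul(-802071, Pow(Add(Mul(303023, Rational(1, 80296)), Mul(431364, Rational(-1, 400804))), -1)) = Mul(-802071, Pow(Add(Rational(303023, 80296), Rational(-107841, 100201)), -1)) = Mul(-802071, Pow(Rational(21704006687, 8045739496), -1)) = Mul(-802071, Rational(8045739496, 21704006687)) = Rational(-6453254323296216, 21704006687)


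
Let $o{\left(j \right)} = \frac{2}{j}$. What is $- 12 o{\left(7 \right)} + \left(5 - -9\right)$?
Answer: $\frac{74}{7} \approx 10.571$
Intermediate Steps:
$- 12 o{\left(7 \right)} + \left(5 - -9\right) = - 12 \cdot \frac{2}{7} + \left(5 - -9\right) = - 12 \cdot 2 \cdot \frac{1}{7} + \left(5 + 9\right) = \left(-12\right) \frac{2}{7} + 14 = - \frac{24}{7} + 14 = \frac{74}{7}$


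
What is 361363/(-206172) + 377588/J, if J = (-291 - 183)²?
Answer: -92820007/1286719452 ≈ -0.072137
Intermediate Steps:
J = 224676 (J = (-474)² = 224676)
361363/(-206172) + 377588/J = 361363/(-206172) + 377588/224676 = 361363*(-1/206172) + 377588*(1/224676) = -361363/206172 + 94397/56169 = -92820007/1286719452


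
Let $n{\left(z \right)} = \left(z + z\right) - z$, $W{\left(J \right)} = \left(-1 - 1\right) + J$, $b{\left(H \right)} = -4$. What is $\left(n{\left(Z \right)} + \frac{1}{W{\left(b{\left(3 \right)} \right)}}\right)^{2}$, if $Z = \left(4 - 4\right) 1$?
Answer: $\frac{1}{36} \approx 0.027778$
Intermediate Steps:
$Z = 0$ ($Z = 0 \cdot 1 = 0$)
$W{\left(J \right)} = -2 + J$
$n{\left(z \right)} = z$ ($n{\left(z \right)} = 2 z - z = z$)
$\left(n{\left(Z \right)} + \frac{1}{W{\left(b{\left(3 \right)} \right)}}\right)^{2} = \left(0 + \frac{1}{-2 - 4}\right)^{2} = \left(0 + \frac{1}{-6}\right)^{2} = \left(0 - \frac{1}{6}\right)^{2} = \left(- \frac{1}{6}\right)^{2} = \frac{1}{36}$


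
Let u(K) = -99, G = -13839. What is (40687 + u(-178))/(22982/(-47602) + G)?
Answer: -483017494/164696765 ≈ -2.9328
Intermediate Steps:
(40687 + u(-178))/(22982/(-47602) + G) = (40687 - 99)/(22982/(-47602) - 13839) = 40588/(22982*(-1/47602) - 13839) = 40588/(-11491/23801 - 13839) = 40588/(-329393530/23801) = 40588*(-23801/329393530) = -483017494/164696765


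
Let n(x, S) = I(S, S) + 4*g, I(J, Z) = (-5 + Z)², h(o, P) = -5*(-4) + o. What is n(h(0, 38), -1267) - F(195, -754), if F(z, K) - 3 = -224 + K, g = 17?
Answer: 1619027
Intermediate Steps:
h(o, P) = 20 + o
n(x, S) = 68 + (-5 + S)² (n(x, S) = (-5 + S)² + 4*17 = (-5 + S)² + 68 = 68 + (-5 + S)²)
F(z, K) = -221 + K (F(z, K) = 3 + (-224 + K) = -221 + K)
n(h(0, 38), -1267) - F(195, -754) = (68 + (-5 - 1267)²) - (-221 - 754) = (68 + (-1272)²) - 1*(-975) = (68 + 1617984) + 975 = 1618052 + 975 = 1619027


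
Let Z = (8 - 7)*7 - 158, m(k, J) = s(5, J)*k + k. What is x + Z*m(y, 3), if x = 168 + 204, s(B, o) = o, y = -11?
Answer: 7016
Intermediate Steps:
m(k, J) = k + J*k (m(k, J) = J*k + k = k + J*k)
Z = -151 (Z = 1*7 - 158 = 7 - 158 = -151)
x = 372
x + Z*m(y, 3) = 372 - (-1661)*(1 + 3) = 372 - (-1661)*4 = 372 - 151*(-44) = 372 + 6644 = 7016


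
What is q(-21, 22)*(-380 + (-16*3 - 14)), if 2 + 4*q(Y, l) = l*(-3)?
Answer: 7514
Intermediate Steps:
q(Y, l) = -½ - 3*l/4 (q(Y, l) = -½ + (l*(-3))/4 = -½ + (-3*l)/4 = -½ - 3*l/4)
q(-21, 22)*(-380 + (-16*3 - 14)) = (-½ - ¾*22)*(-380 + (-16*3 - 14)) = (-½ - 33/2)*(-380 + (-48 - 14)) = -17*(-380 - 62) = -17*(-442) = 7514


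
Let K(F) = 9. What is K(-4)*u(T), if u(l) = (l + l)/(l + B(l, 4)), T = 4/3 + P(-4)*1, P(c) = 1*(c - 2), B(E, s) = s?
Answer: 126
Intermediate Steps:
P(c) = -2 + c (P(c) = 1*(-2 + c) = -2 + c)
T = -14/3 (T = 4/3 + (-2 - 4)*1 = 4*(⅓) - 6*1 = 4/3 - 6 = -14/3 ≈ -4.6667)
u(l) = 2*l/(4 + l) (u(l) = (l + l)/(l + 4) = (2*l)/(4 + l) = 2*l/(4 + l))
K(-4)*u(T) = 9*(2*(-14/3)/(4 - 14/3)) = 9*(2*(-14/3)/(-⅔)) = 9*(2*(-14/3)*(-3/2)) = 9*14 = 126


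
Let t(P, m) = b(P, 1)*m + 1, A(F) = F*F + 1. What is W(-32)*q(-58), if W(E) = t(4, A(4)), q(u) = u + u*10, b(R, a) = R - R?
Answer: -638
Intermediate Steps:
b(R, a) = 0
q(u) = 11*u (q(u) = u + 10*u = 11*u)
A(F) = 1 + F² (A(F) = F² + 1 = 1 + F²)
t(P, m) = 1 (t(P, m) = 0*m + 1 = 0 + 1 = 1)
W(E) = 1
W(-32)*q(-58) = 1*(11*(-58)) = 1*(-638) = -638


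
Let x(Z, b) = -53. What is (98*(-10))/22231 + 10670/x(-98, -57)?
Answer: -237256710/1178243 ≈ -201.36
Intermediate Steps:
(98*(-10))/22231 + 10670/x(-98, -57) = (98*(-10))/22231 + 10670/(-53) = -980*1/22231 + 10670*(-1/53) = -980/22231 - 10670/53 = -237256710/1178243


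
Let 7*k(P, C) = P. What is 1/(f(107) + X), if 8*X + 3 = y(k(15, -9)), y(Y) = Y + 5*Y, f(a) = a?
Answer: 56/6061 ≈ 0.0092394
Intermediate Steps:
k(P, C) = P/7
y(Y) = 6*Y
X = 69/56 (X = -3/8 + (6*((⅐)*15))/8 = -3/8 + (6*(15/7))/8 = -3/8 + (⅛)*(90/7) = -3/8 + 45/28 = 69/56 ≈ 1.2321)
1/(f(107) + X) = 1/(107 + 69/56) = 1/(6061/56) = 56/6061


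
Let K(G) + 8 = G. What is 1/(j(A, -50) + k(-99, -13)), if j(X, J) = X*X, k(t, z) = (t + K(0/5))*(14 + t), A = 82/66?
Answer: 1089/9906136 ≈ 0.00010993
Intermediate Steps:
K(G) = -8 + G
A = 41/33 (A = 82*(1/66) = 41/33 ≈ 1.2424)
k(t, z) = (-8 + t)*(14 + t) (k(t, z) = (t + (-8 + 0/5))*(14 + t) = (t + (-8 + 0*(⅕)))*(14 + t) = (t + (-8 + 0))*(14 + t) = (t - 8)*(14 + t) = (-8 + t)*(14 + t))
j(X, J) = X²
1/(j(A, -50) + k(-99, -13)) = 1/((41/33)² + (-112 + (-99)² + 6*(-99))) = 1/(1681/1089 + (-112 + 9801 - 594)) = 1/(1681/1089 + 9095) = 1/(9906136/1089) = 1089/9906136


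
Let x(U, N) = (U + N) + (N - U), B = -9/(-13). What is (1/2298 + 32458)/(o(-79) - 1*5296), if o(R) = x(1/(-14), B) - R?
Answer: -969650305/155811294 ≈ -6.2232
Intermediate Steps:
B = 9/13 (B = -9*(-1/13) = 9/13 ≈ 0.69231)
x(U, N) = 2*N (x(U, N) = (N + U) + (N - U) = 2*N)
o(R) = 18/13 - R (o(R) = 2*(9/13) - R = 18/13 - R)
(1/2298 + 32458)/(o(-79) - 1*5296) = (1/2298 + 32458)/((18/13 - 1*(-79)) - 1*5296) = (1/2298 + 32458)/((18/13 + 79) - 5296) = 74588485/(2298*(1045/13 - 5296)) = 74588485/(2298*(-67803/13)) = (74588485/2298)*(-13/67803) = -969650305/155811294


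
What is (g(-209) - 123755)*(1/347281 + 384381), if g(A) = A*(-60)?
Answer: -14845892171765330/347281 ≈ -4.2749e+10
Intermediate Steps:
g(A) = -60*A
(g(-209) - 123755)*(1/347281 + 384381) = (-60*(-209) - 123755)*(1/347281 + 384381) = (12540 - 123755)*(1/347281 + 384381) = -111215*133488218062/347281 = -14845892171765330/347281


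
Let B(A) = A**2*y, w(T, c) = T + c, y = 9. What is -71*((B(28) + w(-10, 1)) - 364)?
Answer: -474493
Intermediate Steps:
B(A) = 9*A**2 (B(A) = A**2*9 = 9*A**2)
-71*((B(28) + w(-10, 1)) - 364) = -71*((9*28**2 + (-10 + 1)) - 364) = -71*((9*784 - 9) - 364) = -71*((7056 - 9) - 364) = -71*(7047 - 364) = -71*6683 = -474493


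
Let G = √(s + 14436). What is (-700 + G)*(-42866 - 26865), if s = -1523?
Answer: 48811700 - 69731*√12913 ≈ 4.0888e+7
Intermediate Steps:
G = √12913 (G = √(-1523 + 14436) = √12913 ≈ 113.64)
(-700 + G)*(-42866 - 26865) = (-700 + √12913)*(-42866 - 26865) = (-700 + √12913)*(-69731) = 48811700 - 69731*√12913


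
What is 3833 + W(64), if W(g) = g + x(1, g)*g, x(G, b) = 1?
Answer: 3961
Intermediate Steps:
W(g) = 2*g (W(g) = g + 1*g = g + g = 2*g)
3833 + W(64) = 3833 + 2*64 = 3833 + 128 = 3961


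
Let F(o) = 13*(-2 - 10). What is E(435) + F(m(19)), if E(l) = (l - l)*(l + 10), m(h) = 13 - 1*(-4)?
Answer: -156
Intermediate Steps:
m(h) = 17 (m(h) = 13 + 4 = 17)
F(o) = -156 (F(o) = 13*(-12) = -156)
E(l) = 0 (E(l) = 0*(10 + l) = 0)
E(435) + F(m(19)) = 0 - 156 = -156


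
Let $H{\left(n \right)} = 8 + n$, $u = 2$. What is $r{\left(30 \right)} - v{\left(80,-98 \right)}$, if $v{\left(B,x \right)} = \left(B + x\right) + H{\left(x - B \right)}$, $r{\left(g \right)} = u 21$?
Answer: $230$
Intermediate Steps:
$r{\left(g \right)} = 42$ ($r{\left(g \right)} = 2 \cdot 21 = 42$)
$v{\left(B,x \right)} = 8 + 2 x$ ($v{\left(B,x \right)} = \left(B + x\right) - \left(-8 + B - x\right) = \left(B + x\right) + \left(8 + x - B\right) = 8 + 2 x$)
$r{\left(30 \right)} - v{\left(80,-98 \right)} = 42 - \left(8 + 2 \left(-98\right)\right) = 42 - \left(8 - 196\right) = 42 - -188 = 42 + 188 = 230$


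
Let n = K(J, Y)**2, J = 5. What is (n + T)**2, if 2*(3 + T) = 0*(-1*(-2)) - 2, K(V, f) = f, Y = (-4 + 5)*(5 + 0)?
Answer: 441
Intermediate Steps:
Y = 5 (Y = 1*5 = 5)
T = -4 (T = -3 + (0*(-1*(-2)) - 2)/2 = -3 + (0*2 - 2)/2 = -3 + (0 - 2)/2 = -3 + (1/2)*(-2) = -3 - 1 = -4)
n = 25 (n = 5**2 = 25)
(n + T)**2 = (25 - 4)**2 = 21**2 = 441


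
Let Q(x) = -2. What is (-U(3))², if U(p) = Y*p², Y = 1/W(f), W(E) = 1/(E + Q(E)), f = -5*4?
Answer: 39204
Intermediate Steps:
f = -20
W(E) = 1/(-2 + E) (W(E) = 1/(E - 2) = 1/(-2 + E))
Y = -22 (Y = 1/(1/(-2 - 20)) = 1/(1/(-22)) = 1/(-1/22) = -22)
U(p) = -22*p²
(-U(3))² = (-(-22)*3²)² = (-(-22)*9)² = (-1*(-198))² = 198² = 39204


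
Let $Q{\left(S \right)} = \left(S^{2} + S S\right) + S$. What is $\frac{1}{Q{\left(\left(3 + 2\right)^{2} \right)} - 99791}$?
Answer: $- \frac{1}{98516} \approx -1.0151 \cdot 10^{-5}$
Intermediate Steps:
$Q{\left(S \right)} = S + 2 S^{2}$ ($Q{\left(S \right)} = \left(S^{2} + S^{2}\right) + S = 2 S^{2} + S = S + 2 S^{2}$)
$\frac{1}{Q{\left(\left(3 + 2\right)^{2} \right)} - 99791} = \frac{1}{\left(3 + 2\right)^{2} \left(1 + 2 \left(3 + 2\right)^{2}\right) - 99791} = \frac{1}{5^{2} \left(1 + 2 \cdot 5^{2}\right) - 99791} = \frac{1}{25 \left(1 + 2 \cdot 25\right) - 99791} = \frac{1}{25 \left(1 + 50\right) - 99791} = \frac{1}{25 \cdot 51 - 99791} = \frac{1}{1275 - 99791} = \frac{1}{-98516} = - \frac{1}{98516}$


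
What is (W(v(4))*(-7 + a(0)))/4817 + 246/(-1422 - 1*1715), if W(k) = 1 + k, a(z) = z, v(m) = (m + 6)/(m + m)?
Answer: -4937559/60443716 ≈ -0.081689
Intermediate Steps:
v(m) = (6 + m)/(2*m) (v(m) = (6 + m)/((2*m)) = (6 + m)*(1/(2*m)) = (6 + m)/(2*m))
(W(v(4))*(-7 + a(0)))/4817 + 246/(-1422 - 1*1715) = ((1 + (1/2)*(6 + 4)/4)*(-7 + 0))/4817 + 246/(-1422 - 1*1715) = ((1 + (1/2)*(1/4)*10)*(-7))*(1/4817) + 246/(-1422 - 1715) = ((1 + 5/4)*(-7))*(1/4817) + 246/(-3137) = ((9/4)*(-7))*(1/4817) + 246*(-1/3137) = -63/4*1/4817 - 246/3137 = -63/19268 - 246/3137 = -4937559/60443716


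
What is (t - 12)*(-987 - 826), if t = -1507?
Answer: 2753947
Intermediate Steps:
(t - 12)*(-987 - 826) = (-1507 - 12)*(-987 - 826) = -1519*(-1813) = 2753947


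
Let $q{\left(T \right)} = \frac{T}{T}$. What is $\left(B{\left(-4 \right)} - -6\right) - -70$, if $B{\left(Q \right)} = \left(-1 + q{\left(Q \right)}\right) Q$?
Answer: $76$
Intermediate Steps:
$q{\left(T \right)} = 1$
$B{\left(Q \right)} = 0$ ($B{\left(Q \right)} = \left(-1 + 1\right) Q = 0 Q = 0$)
$\left(B{\left(-4 \right)} - -6\right) - -70 = \left(0 - -6\right) - -70 = \left(0 + 6\right) + 70 = 6 + 70 = 76$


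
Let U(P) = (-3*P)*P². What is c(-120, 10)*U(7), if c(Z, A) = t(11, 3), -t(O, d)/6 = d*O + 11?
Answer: 271656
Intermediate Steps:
t(O, d) = -66 - 6*O*d (t(O, d) = -6*(d*O + 11) = -6*(O*d + 11) = -6*(11 + O*d) = -66 - 6*O*d)
c(Z, A) = -264 (c(Z, A) = -66 - 6*11*3 = -66 - 198 = -264)
U(P) = -3*P³
c(-120, 10)*U(7) = -(-792)*7³ = -(-792)*343 = -264*(-1029) = 271656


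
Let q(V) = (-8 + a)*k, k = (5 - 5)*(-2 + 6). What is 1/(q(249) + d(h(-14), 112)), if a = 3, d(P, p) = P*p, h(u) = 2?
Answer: 1/224 ≈ 0.0044643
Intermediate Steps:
k = 0 (k = 0*4 = 0)
q(V) = 0 (q(V) = (-8 + 3)*0 = -5*0 = 0)
1/(q(249) + d(h(-14), 112)) = 1/(0 + 2*112) = 1/(0 + 224) = 1/224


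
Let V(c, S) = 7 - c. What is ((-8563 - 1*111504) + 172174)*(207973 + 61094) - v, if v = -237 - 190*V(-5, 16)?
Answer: 14020276686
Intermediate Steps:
v = -2517 (v = -237 - 190*(7 - 1*(-5)) = -237 - 190*(7 + 5) = -237 - 190*12 = -237 - 2280 = -2517)
((-8563 - 1*111504) + 172174)*(207973 + 61094) - v = ((-8563 - 1*111504) + 172174)*(207973 + 61094) - 1*(-2517) = ((-8563 - 111504) + 172174)*269067 + 2517 = (-120067 + 172174)*269067 + 2517 = 52107*269067 + 2517 = 14020274169 + 2517 = 14020276686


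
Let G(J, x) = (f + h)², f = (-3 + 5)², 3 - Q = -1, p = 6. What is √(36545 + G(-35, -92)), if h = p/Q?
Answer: √146301/2 ≈ 191.25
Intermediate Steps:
Q = 4 (Q = 3 - 1*(-1) = 3 + 1 = 4)
f = 4 (f = 2² = 4)
h = 3/2 (h = 6/4 = 6*(¼) = 3/2 ≈ 1.5000)
G(J, x) = 121/4 (G(J, x) = (4 + 3/2)² = (11/2)² = 121/4)
√(36545 + G(-35, -92)) = √(36545 + 121/4) = √(146301/4) = √146301/2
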